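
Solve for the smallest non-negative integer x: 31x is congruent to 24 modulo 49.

15

The inverse of 31 mod 49 is 19 (since 31·19 = 589 ≡ 1).
So x ≡ 19·24 = 456 ≡ 15 (mod 49).
Check: 31·15 = 465 = 9·49 + 24.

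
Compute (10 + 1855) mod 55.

50

Dividing 1855 by 55 gives quotient 33 and remainder 40.
(10 + 40) mod 55 = 50.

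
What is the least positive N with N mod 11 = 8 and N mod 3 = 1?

Since 3·4 ≡ 1 (mod 11), take x = 1 + 3·((8−1)·4 mod 11) = 1 + 3·6 = 19.
Check: 19 mod 11 = 8, 19 mod 3 = 1.

19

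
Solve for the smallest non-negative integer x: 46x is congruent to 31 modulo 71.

46⁻¹ ≡ 17 (mod 71) because 46·17 = 782 = 11·71 + 1.
Multiplying both sides by 17: x ≡ 17·31 = 527 ≡ 30 (mod 71).
Check: 46·30 = 1380 = 19·71 + 31.

30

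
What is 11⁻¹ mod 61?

50

61 = 5·11 + 6
11 = 1·6 + 5
6 = 1·5 + 1
5 = 5·1 + 0
Back-substituting gives 11·50 ≡ 1 (mod 61).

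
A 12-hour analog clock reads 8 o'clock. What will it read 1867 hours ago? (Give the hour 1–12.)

Dividing 1867 by 12 gives quotient 155 and remainder 7.
8 − 7 → 1 on a 12-hour dial.

1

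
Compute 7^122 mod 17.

2

By repeated squaring mod 17: 7^1≡7, 7^2≡15, 7^4≡4, 7^8≡16, 7^16≡1, 7^32≡1, 7^64≡1.
Since 122 = 2 + 8 + 16 + 32 + 64 in binary, 7^122 ≡ 15·16·1·1·1 ≡ 2 (mod 17).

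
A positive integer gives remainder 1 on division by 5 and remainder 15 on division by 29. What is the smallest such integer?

131

x ≡ 1 (mod 5) gives x ∈ {1, 6, 11, 16, 21, 26, 31, 36, …}.
The first of these with x mod 29 = 15 is 131.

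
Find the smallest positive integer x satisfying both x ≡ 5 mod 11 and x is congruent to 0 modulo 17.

Since 17·2 ≡ 1 (mod 11), take x = 0 + 17·((5−0)·2 mod 11) = 0 + 17·10 = 170.
Check: 170 mod 11 = 5, 170 mod 17 = 0.

170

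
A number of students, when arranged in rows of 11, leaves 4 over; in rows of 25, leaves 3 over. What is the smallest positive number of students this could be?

x ≡ 4 (mod 11) gives x ∈ {4, 15, 26, 37, 48, 59, 70, 81, …}.
The first of these with x mod 25 = 3 is 103.

103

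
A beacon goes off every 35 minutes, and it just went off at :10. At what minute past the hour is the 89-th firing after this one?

89·35 = 3115.
Dividing 3115 by 60 gives quotient 51 and remainder 55.
(10 + 55) mod 60 = 5.

5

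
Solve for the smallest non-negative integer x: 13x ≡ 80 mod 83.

70

The inverse of 13 mod 83 is 32 (since 13·32 = 416 ≡ 1).
So x ≡ 32·80 = 2560 ≡ 70 (mod 83).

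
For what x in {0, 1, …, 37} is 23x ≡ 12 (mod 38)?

The inverse of 23 mod 38 is 5 (since 23·5 = 115 ≡ 1).
So x ≡ 5·12 = 60 ≡ 22 (mod 38).
Check: 23·22 = 506 = 13·38 + 12.

22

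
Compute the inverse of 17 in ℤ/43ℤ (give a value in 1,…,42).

38

43 = 2·17 + 9
17 = 1·9 + 8
9 = 1·8 + 1
8 = 8·1 + 0
Back-substituting gives 17·38 ≡ 1 (mod 43).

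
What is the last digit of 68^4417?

Powers of 8 mod 10 repeat with period 4: 8, 4, 2, 6.
4417 mod 4 = 1, so the last digit matches 8^1 = 8.

8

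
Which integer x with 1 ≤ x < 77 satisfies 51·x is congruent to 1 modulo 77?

74

51·74 = 3774 = 49·77 + 1, so 51⁻¹ ≡ 74 (mod 77).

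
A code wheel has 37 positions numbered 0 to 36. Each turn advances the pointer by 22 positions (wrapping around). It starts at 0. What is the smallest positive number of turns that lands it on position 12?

The inverse of 22 mod 37 is 32 (since 22·32 = 704 ≡ 1).
So x ≡ 32·12 = 384 ≡ 14 (mod 37).

14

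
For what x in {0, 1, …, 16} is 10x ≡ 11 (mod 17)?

13

The inverse of 10 mod 17 is 12 (since 10·12 = 120 ≡ 1).
Multiplying both sides by 12: x ≡ 12·11 = 132 ≡ 13 (mod 17).
Check: 10·13 = 130 = 7·17 + 11.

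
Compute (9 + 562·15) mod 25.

14

562·15 = 8430.
8430 mod 25 = 5 (since 337·25 = 8425).
(9 + 5) mod 25 = 14.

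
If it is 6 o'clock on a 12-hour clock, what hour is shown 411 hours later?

411 mod 12 = 3 (since 34·12 = 408).
6 + 3 → 9 on a 12-hour dial.

9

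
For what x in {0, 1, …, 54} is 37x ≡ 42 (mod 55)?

16

The inverse of 37 mod 55 is 3 (since 37·3 = 111 ≡ 1).
Multiplying both sides by 3: x ≡ 3·42 = 126 ≡ 16 (mod 55).
Check: 37·16 = 592 = 10·55 + 42.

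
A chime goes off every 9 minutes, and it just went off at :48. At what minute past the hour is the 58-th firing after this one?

58·9 = 522.
522 mod 60 = 42 (since 8·60 = 480).
(48 + 42) mod 60 = 30.

30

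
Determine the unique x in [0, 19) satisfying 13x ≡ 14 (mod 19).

4

The inverse of 13 mod 19 is 3 (since 13·3 = 39 ≡ 1).
Multiplying both sides by 3: x ≡ 3·14 = 42 ≡ 4 (mod 19).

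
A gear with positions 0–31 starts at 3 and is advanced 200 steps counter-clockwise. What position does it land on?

200 = 6·32 + 8, so 200 mod 32 = 8.
(3 − 8) mod 32 = 27.

27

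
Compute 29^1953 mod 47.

19

Successive squares of 29 mod 47: 29^1≡29, 29^2≡42, 29^4≡25, 29^8≡14, 29^16≡8, 29^32≡17, 29^64≡7, 29^128≡2, 29^256≡4, 29^512≡16, 29^1024≡21.
1953 = 1 + 32 + 128 + 256 + 512 + 1024, so 29^1953 ≡ 29·17·2·4·16·21 ≡ 19 (mod 47).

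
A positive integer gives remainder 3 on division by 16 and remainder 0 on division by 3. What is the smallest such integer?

Since 3·11 ≡ 1 (mod 16), take x = 0 + 3·((3−0)·11 mod 16) = 0 + 3·1 = 3.
Check: 3 mod 16 = 3, 3 mod 3 = 0.

3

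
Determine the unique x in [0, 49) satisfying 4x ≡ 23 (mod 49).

18

The inverse of 4 mod 49 is 37 (since 4·37 = 148 ≡ 1).
Multiplying both sides by 37: x ≡ 37·23 = 851 ≡ 18 (mod 49).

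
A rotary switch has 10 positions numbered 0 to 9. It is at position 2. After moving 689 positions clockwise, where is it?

1

689 mod 10 = 9 (since 68·10 = 680).
(2 + 9) mod 10 = 1.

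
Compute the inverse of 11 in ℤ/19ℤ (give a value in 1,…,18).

7

11·7 = 77 = 4·19 + 1, so 11⁻¹ ≡ 7 (mod 19).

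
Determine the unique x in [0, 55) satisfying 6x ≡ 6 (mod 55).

6⁻¹ ≡ 46 (mod 55) because 6·46 = 276 = 5·55 + 1.
So x ≡ 46·6 = 276 ≡ 1 (mod 55).

1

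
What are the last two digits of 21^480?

Square-and-reduce mod 100: 21^1≡21, 21^2≡41, 21^4≡81, 21^8≡61, 21^16≡21, 21^32≡41, 21^64≡81, 21^128≡61, 21^256≡21.
Since 480 = 32 + 64 + 128 + 256 in binary, 21^480 ≡ 41·81·61·21 ≡ 1 (mod 100).

01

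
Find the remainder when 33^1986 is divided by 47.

7

Successive squares of 33 mod 47: 33^1≡33, 33^2≡8, 33^4≡17, 33^8≡7, 33^16≡2, 33^32≡4, 33^64≡16, 33^128≡21, 33^256≡18, 33^512≡42, 33^1024≡25.
Since 1986 = 2 + 64 + 128 + 256 + 512 + 1024 in binary, 33^1986 ≡ 8·16·21·18·42·25 ≡ 7 (mod 47).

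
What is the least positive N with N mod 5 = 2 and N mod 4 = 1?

17

x ≡ 1 (mod 4) gives x ∈ {1, 5, 9, 13, 17}.
The first of these with x mod 5 = 2 is 17.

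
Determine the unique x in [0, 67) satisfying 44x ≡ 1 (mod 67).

The inverse of 44 mod 67 is 32 (since 44·32 = 1408 ≡ 1).
So x ≡ 32·1 = 32 ≡ 32 (mod 67).
Check: 44·32 = 1408 = 21·67 + 1.

32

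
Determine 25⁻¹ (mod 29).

7

25·7 = 175 = 6·29 + 1, so 25⁻¹ ≡ 7 (mod 29).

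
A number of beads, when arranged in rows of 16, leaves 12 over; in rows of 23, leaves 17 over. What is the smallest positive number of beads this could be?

x ≡ 12 (mod 16) gives x ∈ {12, 28, 44, 60, 76, 92, 108, 124, …}.
The first of these with x mod 23 = 17 is 316.

316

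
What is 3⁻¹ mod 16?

16 = 5·3 + 1
3 = 3·1 + 0
Back-substituting gives 3·11 ≡ 1 (mod 16).

11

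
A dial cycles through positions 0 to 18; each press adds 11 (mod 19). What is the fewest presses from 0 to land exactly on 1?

7

11·7 = 77 = 4·19 + 1, so 11⁻¹ ≡ 7 (mod 19).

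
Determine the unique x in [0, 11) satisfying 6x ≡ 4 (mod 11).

8

6⁻¹ ≡ 2 (mod 11) because 6·2 = 12 = 1·11 + 1.
Multiplying both sides by 2: x ≡ 2·4 = 8 ≡ 8 (mod 11).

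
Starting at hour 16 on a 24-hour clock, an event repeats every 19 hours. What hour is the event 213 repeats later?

7

213·19 = 4047.
Dividing 4047 by 24 gives quotient 168 and remainder 15.
(16 + 15) mod 24 = 7.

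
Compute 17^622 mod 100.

89

Square-and-reduce mod 100: 17^1≡17, 17^2≡89, 17^4≡21, 17^8≡41, 17^16≡81, 17^32≡61, 17^64≡21, 17^128≡41, 17^256≡81, 17^512≡61.
Since 622 = 2 + 4 + 8 + 32 + 64 + 512 in binary, 17^622 ≡ 89·21·41·61·21·61 ≡ 89 (mod 100).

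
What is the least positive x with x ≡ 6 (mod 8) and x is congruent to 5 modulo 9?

14

x ≡ 6 (mod 8) gives x ∈ {6, 14}.
The first of these with x mod 9 = 5 is 14.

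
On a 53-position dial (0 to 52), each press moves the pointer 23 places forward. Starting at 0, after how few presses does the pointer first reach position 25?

23⁻¹ ≡ 30 (mod 53) because 23·30 = 690 = 13·53 + 1.
So x ≡ 30·25 = 750 ≡ 8 (mod 53).

8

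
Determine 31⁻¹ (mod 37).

6

37 = 1·31 + 6
31 = 5·6 + 1
6 = 6·1 + 0
Back-substituting gives 31·6 ≡ 1 (mod 37).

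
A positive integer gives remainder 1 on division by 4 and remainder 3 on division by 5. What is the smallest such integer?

13

Since 5·1 ≡ 1 (mod 4), take x = 3 + 5·((1−3)·1 mod 4) = 3 + 5·2 = 13.
Check: 13 mod 4 = 1, 13 mod 5 = 3.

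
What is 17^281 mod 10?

The units digit of 17^n cycles with period 4: 7, 9, 3, 1, …
281 leaves remainder 1 on division by 4, so 17^281 ends in 7.

7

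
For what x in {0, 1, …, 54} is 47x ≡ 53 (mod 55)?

14

The inverse of 47 mod 55 is 48 (since 47·48 = 2256 ≡ 1).
Multiplying both sides by 48: x ≡ 48·53 = 2544 ≡ 14 (mod 55).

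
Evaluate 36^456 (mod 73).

8

Successive squares of 36 mod 73: 36^1≡36, 36^2≡55, 36^4≡32, 36^8≡2, 36^16≡4, 36^32≡16, 36^64≡37, 36^128≡55, 36^256≡32.
456 = 8 + 64 + 128 + 256, so 36^456 ≡ 2·37·55·32 ≡ 8 (mod 73).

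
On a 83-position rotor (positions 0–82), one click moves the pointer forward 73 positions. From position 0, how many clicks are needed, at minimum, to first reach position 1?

83 = 1·73 + 10
73 = 7·10 + 3
10 = 3·3 + 1
3 = 3·1 + 0
Back-substituting gives 73·58 ≡ 1 (mod 83).

58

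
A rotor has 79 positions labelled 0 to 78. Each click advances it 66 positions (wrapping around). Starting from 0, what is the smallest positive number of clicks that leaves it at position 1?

66·6 = 396 = 5·79 + 1, so 66⁻¹ ≡ 6 (mod 79).

6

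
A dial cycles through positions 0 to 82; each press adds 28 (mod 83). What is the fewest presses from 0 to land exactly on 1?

3

83 = 2·28 + 27
28 = 1·27 + 1
27 = 27·1 + 0
Back-substituting gives 28·3 ≡ 1 (mod 83).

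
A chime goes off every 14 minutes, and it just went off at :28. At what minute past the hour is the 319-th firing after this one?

54

319·14 = 4466.
Dividing 4466 by 60 gives quotient 74 and remainder 26.
(28 + 26) mod 60 = 54.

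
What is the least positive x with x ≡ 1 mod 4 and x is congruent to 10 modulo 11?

21

Since 11·3 ≡ 1 (mod 4), take x = 10 + 11·((1−10)·3 mod 4) = 10 + 11·1 = 21.
Check: 21 mod 4 = 1, 21 mod 11 = 10.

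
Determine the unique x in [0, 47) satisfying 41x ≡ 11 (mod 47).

The inverse of 41 mod 47 is 39 (since 41·39 = 1599 ≡ 1).
Multiplying both sides by 39: x ≡ 39·11 = 429 ≡ 6 (mod 47).

6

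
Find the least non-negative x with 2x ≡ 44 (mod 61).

22

2⁻¹ ≡ 31 (mod 61) because 2·31 = 62 = 1·61 + 1.
Multiplying both sides by 31: x ≡ 31·44 = 1364 ≡ 22 (mod 61).
Check: 2·22 = 44 = 0·61 + 44.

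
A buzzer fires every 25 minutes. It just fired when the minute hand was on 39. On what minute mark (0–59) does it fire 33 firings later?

24

33·25 = 825.
825 mod 60 = 45 (since 13·60 = 780).
(39 + 45) mod 60 = 24.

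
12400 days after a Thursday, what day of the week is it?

12400 − 1771·7 = 3, so 12400 ≡ 3 (mod 7).
Thursday + 3 days → Sunday.

Sunday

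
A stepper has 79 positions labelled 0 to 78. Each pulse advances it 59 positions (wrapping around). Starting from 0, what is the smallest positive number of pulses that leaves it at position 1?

79 = 1·59 + 20
59 = 2·20 + 19
20 = 1·19 + 1
19 = 19·1 + 0
Back-substituting gives 59·75 ≡ 1 (mod 79).

75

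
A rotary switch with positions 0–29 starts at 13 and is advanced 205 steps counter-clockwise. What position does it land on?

18

205 − 6·30 = 25, so 205 ≡ 25 (mod 30).
(13 − 25) mod 30 = 18.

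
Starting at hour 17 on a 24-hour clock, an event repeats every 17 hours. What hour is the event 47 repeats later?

47·17 = 799.
799 = 33·24 + 7, so 799 mod 24 = 7.
(17 + 7) mod 24 = 0.

0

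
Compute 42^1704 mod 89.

Square-and-reduce mod 89: 42^1≡42, 42^2≡73, 42^4≡78, 42^8≡32, 42^16≡45, 42^32≡67, 42^64≡39, 42^128≡8, 42^256≡64, 42^512≡2, 42^1024≡4.
1704 = 8 + 32 + 128 + 512 + 1024, so 42^1704 ≡ 32·67·8·2·4 ≡ 67 (mod 89).

67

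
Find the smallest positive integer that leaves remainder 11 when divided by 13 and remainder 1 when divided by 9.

37

x ≡ 1 (mod 9) gives x ∈ {1, 10, 19, 28, 37}.
The first of these with x mod 13 = 11 is 37.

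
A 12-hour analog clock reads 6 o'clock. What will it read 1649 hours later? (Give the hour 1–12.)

11

1649 mod 12 = 5 (since 137·12 = 1644).
6 + 5 → 11 on a 12-hour dial.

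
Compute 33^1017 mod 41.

2

Successive squares of 33 mod 41: 33^1≡33, 33^2≡23, 33^4≡37, 33^8≡16, 33^16≡10, 33^32≡18, 33^64≡37, 33^128≡16, 33^256≡10, 33^512≡18.
1017 = 1 + 8 + 16 + 32 + 64 + 128 + 256 + 512, so 33^1017 ≡ 33·16·10·18·37·16·10·18 ≡ 2 (mod 41).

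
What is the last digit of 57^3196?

1

Powers of 7 mod 10 repeat with period 4: 7, 9, 3, 1.
3196 leaves remainder 0 on division by 4, so 57^3196 ends in 1.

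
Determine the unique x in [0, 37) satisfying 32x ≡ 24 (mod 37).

10

32⁻¹ ≡ 22 (mod 37) because 32·22 = 704 = 19·37 + 1.
Multiplying both sides by 22: x ≡ 22·24 = 528 ≡ 10 (mod 37).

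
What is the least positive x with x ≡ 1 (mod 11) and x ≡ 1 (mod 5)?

x ≡ 1 (mod 5) gives x ∈ {1}.
The first of these with x mod 11 = 1 is 1.

1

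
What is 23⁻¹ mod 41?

23·25 = 575 = 14·41 + 1, so 23⁻¹ ≡ 25 (mod 41).

25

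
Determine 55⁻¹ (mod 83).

55·80 = 4400 = 53·83 + 1, so 55⁻¹ ≡ 80 (mod 83).

80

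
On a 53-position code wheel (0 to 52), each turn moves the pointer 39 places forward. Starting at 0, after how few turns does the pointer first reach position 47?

8

The inverse of 39 mod 53 is 34 (since 39·34 = 1326 ≡ 1).
Multiplying both sides by 34: x ≡ 34·47 = 1598 ≡ 8 (mod 53).
Check: 39·8 = 312 = 5·53 + 47.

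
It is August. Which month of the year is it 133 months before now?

July

133 − 11·12 = 1, so 133 ≡ 1 (mod 12).
August − 1 month → July.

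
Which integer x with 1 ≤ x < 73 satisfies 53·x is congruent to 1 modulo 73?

62

73 = 1·53 + 20
53 = 2·20 + 13
20 = 1·13 + 7
13 = 1·7 + 6
7 = 1·6 + 1
6 = 6·1 + 0
Back-substituting gives 53·62 ≡ 1 (mod 73).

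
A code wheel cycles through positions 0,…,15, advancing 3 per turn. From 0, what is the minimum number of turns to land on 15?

5

The inverse of 3 mod 16 is 11 (since 3·11 = 33 ≡ 1).
So x ≡ 11·15 = 165 ≡ 5 (mod 16).
Check: 3·5 = 15 = 0·16 + 15.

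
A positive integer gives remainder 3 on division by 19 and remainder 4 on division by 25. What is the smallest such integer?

Since 25·16 ≡ 1 (mod 19), take x = 4 + 25·((3−4)·16 mod 19) = 4 + 25·3 = 79.
Check: 79 mod 19 = 3, 79 mod 25 = 4.

79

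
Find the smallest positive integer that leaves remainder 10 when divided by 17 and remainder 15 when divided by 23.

Since 23·3 ≡ 1 (mod 17), take x = 15 + 23·((10−15)·3 mod 17) = 15 + 23·2 = 61.
Check: 61 mod 17 = 10, 61 mod 23 = 15.

61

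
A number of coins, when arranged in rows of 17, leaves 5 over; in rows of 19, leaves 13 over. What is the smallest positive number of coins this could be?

x ≡ 5 (mod 17) gives x ∈ {5, 22, 39, 56, 73, 90, 107, 124, …}.
The first of these with x mod 19 = 13 is 260.

260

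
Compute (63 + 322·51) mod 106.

55

322·51 = 16422.
16422 mod 106 = 98 (since 154·106 = 16324).
(63 + 98) mod 106 = 55.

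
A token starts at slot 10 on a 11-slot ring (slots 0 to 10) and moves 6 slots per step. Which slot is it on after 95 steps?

95·6 = 570.
Dividing 570 by 11 gives quotient 51 and remainder 9.
(10 + 9) mod 11 = 8.

8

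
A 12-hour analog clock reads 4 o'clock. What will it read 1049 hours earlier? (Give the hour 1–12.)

Dividing 1049 by 12 gives quotient 87 and remainder 5.
4 − 5 → 11 on a 12-hour dial.

11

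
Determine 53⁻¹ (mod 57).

14

57 = 1·53 + 4
53 = 13·4 + 1
4 = 4·1 + 0
Back-substituting gives 53·14 ≡ 1 (mod 57).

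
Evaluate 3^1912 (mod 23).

Successive squares of 3 mod 23: 3^1≡3, 3^2≡9, 3^4≡12, 3^8≡6, 3^16≡13, 3^32≡8, 3^64≡18, 3^128≡2, 3^256≡4, 3^512≡16, 3^1024≡3.
Since 1912 = 8 + 16 + 32 + 64 + 256 + 512 + 1024 in binary, 3^1912 ≡ 6·13·8·18·4·16·3 ≡ 18 (mod 23).

18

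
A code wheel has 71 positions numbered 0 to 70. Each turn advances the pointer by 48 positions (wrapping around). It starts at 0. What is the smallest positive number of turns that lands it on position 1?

37

48⁻¹ ≡ 37 (mod 71) because 48·37 = 1776 = 25·71 + 1.
So x ≡ 37·1 = 37 ≡ 37 (mod 71).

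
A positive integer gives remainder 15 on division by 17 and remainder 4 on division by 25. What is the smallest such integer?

Since 25·15 ≡ 1 (mod 17), take x = 4 + 25·((15−4)·15 mod 17) = 4 + 25·12 = 304.
Check: 304 mod 17 = 15, 304 mod 25 = 4.

304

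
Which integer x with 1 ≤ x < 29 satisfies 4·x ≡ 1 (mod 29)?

22

4·22 = 88 = 3·29 + 1, so 4⁻¹ ≡ 22 (mod 29).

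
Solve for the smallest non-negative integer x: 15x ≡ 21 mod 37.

15⁻¹ ≡ 5 (mod 37) because 15·5 = 75 = 2·37 + 1.
Multiplying both sides by 5: x ≡ 5·21 = 105 ≡ 31 (mod 37).

31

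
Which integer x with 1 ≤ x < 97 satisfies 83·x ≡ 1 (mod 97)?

90

97 = 1·83 + 14
83 = 5·14 + 13
14 = 1·13 + 1
13 = 13·1 + 0
Back-substituting gives 83·90 ≡ 1 (mod 97).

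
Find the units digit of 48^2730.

4

The units digit of 48^n cycles with period 4: 8, 4, 2, 6, …
2730 mod 4 = 2, so the last digit matches 8^2 = 4.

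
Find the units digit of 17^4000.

1

The units digit of 17^n cycles with period 4: 7, 9, 3, 1, …
4000 leaves remainder 0 on division by 4, so 17^4000 ends in 1.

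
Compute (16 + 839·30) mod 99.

839·30 = 25170.
25170 mod 99 = 24 (since 254·99 = 25146).
(16 + 24) mod 99 = 40.

40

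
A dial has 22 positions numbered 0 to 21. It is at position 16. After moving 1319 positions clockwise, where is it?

1319 − 59·22 = 21, so 1319 ≡ 21 (mod 22).
(16 + 21) mod 22 = 15.

15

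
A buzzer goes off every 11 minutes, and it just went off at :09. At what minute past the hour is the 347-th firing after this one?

46

347·11 = 3817.
Dividing 3817 by 60 gives quotient 63 and remainder 37.
(9 + 37) mod 60 = 46.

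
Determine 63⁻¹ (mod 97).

77

97 = 1·63 + 34
63 = 1·34 + 29
34 = 1·29 + 5
29 = 5·5 + 4
5 = 1·4 + 1
4 = 4·1 + 0
Back-substituting gives 63·77 ≡ 1 (mod 97).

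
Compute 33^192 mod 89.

Square-and-reduce mod 89: 33^1≡33, 33^2≡21, 33^4≡85, 33^8≡16, 33^16≡78, 33^32≡32, 33^64≡45, 33^128≡67.
Since 192 = 64 + 128 in binary, 33^192 ≡ 45·67 ≡ 78 (mod 89).

78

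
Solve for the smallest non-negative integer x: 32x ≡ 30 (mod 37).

31

32⁻¹ ≡ 22 (mod 37) because 32·22 = 704 = 19·37 + 1.
Multiplying both sides by 22: x ≡ 22·30 = 660 ≡ 31 (mod 37).
Check: 32·31 = 992 = 26·37 + 30.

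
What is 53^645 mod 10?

3

The units digit of 53^n cycles with period 4: 3, 9, 7, 1, …
645 leaves remainder 1 on division by 4, so 53^645 ends in 3.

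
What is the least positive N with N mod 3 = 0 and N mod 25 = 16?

Since 25·1 ≡ 1 (mod 3), take x = 16 + 25·((0−16)·1 mod 3) = 16 + 25·2 = 66.
Check: 66 mod 3 = 0, 66 mod 25 = 16.

66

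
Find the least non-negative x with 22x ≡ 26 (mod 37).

The inverse of 22 mod 37 is 32 (since 22·32 = 704 ≡ 1).
Multiplying both sides by 32: x ≡ 32·26 = 832 ≡ 18 (mod 37).

18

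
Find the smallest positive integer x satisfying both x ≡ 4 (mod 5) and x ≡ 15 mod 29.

x ≡ 4 (mod 5) gives x ∈ {4, 9, 14, 19, 24, 29, 34, 39, …}.
The first of these with x mod 29 = 15 is 44.

44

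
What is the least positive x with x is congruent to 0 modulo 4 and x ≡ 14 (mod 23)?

60

x ≡ 0 (mod 4) gives x ∈ {0, 4, 8, 12, 16, 20, 24, 28, …}.
The first of these with x mod 23 = 14 is 60.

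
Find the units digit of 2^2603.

Powers of 2 mod 10 repeat with period 4: 2, 4, 8, 6.
2603 leaves remainder 3 on division by 4, so 2^2603 ends in 8.

8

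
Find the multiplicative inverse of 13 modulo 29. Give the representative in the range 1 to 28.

9

29 = 2·13 + 3
13 = 4·3 + 1
3 = 3·1 + 0
Back-substituting gives 13·9 ≡ 1 (mod 29).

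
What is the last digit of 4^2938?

Last digits of 4^n: 4, 6 (period 2).
2938 mod 2 = 0, so the last digit matches 4^2 = 6.

6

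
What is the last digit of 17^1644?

1

Powers of 7 mod 10 repeat with period 4: 7, 9, 3, 1.
1644 mod 4 = 0, so the last digit matches 7^4 = 1.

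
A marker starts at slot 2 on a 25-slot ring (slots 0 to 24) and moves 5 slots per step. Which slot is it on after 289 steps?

289·5 = 1445.
Dividing 1445 by 25 gives quotient 57 and remainder 20.
(2 + 20) mod 25 = 22.

22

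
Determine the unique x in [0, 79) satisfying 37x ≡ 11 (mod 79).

43

The inverse of 37 mod 79 is 47 (since 37·47 = 1739 ≡ 1).
Multiplying both sides by 47: x ≡ 47·11 = 517 ≡ 43 (mod 79).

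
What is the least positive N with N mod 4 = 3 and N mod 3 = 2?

11

x ≡ 2 (mod 3) gives x ∈ {2, 5, 8, 11}.
The first of these with x mod 4 = 3 is 11.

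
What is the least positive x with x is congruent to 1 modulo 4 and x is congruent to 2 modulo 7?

9

Since 7·3 ≡ 1 (mod 4), take x = 2 + 7·((1−2)·3 mod 4) = 2 + 7·1 = 9.
Check: 9 mod 4 = 1, 9 mod 7 = 2.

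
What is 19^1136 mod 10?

1

Powers of 9 mod 10 repeat with period 2: 9, 1.
1136 leaves remainder 0 on division by 2, so 19^1136 ends in 1.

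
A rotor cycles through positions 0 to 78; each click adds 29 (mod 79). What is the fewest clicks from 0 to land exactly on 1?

30

29·30 = 870 = 11·79 + 1, so 29⁻¹ ≡ 30 (mod 79).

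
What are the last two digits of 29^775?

Successive squares of 29 mod 100: 29^1≡29, 29^2≡41, 29^4≡81, 29^8≡61, 29^16≡21, 29^32≡41, 29^64≡81, 29^128≡61, 29^256≡21, 29^512≡41.
775 = 1 + 2 + 4 + 256 + 512, so 29^775 ≡ 29·41·81·21·41 ≡ 49 (mod 100).

49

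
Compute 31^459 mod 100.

By repeated squaring mod 100: 31^1≡31, 31^2≡61, 31^4≡21, 31^8≡41, 31^16≡81, 31^32≡61, 31^64≡21, 31^128≡41, 31^256≡81.
459 = 1 + 2 + 8 + 64 + 128 + 256, so 31^459 ≡ 31·61·41·21·41·81 ≡ 71 (mod 100).

71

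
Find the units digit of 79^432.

The units digit of 79^n cycles with period 2: 9, 1, …
432 leaves remainder 0 on division by 2, so 79^432 ends in 1.

1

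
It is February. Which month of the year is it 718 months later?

December

718 = 59·12 + 10, so 718 mod 12 = 10.
February + 10 months → December.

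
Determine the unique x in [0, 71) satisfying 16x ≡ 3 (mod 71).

16⁻¹ ≡ 40 (mod 71) because 16·40 = 640 = 9·71 + 1.
Multiplying both sides by 40: x ≡ 40·3 = 120 ≡ 49 (mod 71).

49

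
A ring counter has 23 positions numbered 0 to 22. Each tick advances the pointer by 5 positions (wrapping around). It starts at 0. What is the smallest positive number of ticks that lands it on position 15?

5⁻¹ ≡ 14 (mod 23) because 5·14 = 70 = 3·23 + 1.
Multiplying both sides by 14: x ≡ 14·15 = 210 ≡ 3 (mod 23).
Check: 5·3 = 15 = 0·23 + 15.

3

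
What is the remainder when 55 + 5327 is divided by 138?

0

5327 = 38·138 + 83, so 5327 mod 138 = 83.
(55 + 83) mod 138 = 0.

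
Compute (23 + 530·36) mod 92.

530·36 = 19080.
19080 − 207·92 = 36, so 19080 ≡ 36 (mod 92).
(23 + 36) mod 92 = 59.

59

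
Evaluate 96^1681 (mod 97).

96

Successive squares of 96 mod 97: 96^1≡96, 96^2≡1, 96^4≡1, 96^8≡1, 96^16≡1, 96^32≡1, 96^64≡1, 96^128≡1, 96^256≡1, 96^512≡1, 96^1024≡1.
Since 1681 = 1 + 16 + 128 + 512 + 1024 in binary, 96^1681 ≡ 96·1·1·1·1 ≡ 96 (mod 97).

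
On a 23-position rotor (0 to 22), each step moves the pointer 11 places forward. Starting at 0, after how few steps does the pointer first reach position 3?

11⁻¹ ≡ 21 (mod 23) because 11·21 = 231 = 10·23 + 1.
Multiplying both sides by 21: x ≡ 21·3 = 63 ≡ 17 (mod 23).

17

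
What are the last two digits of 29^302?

41

By repeated squaring mod 100: 29^1≡29, 29^2≡41, 29^4≡81, 29^8≡61, 29^16≡21, 29^32≡41, 29^64≡81, 29^128≡61, 29^256≡21.
302 = 2 + 4 + 8 + 32 + 256, so 29^302 ≡ 41·81·61·41·21 ≡ 41 (mod 100).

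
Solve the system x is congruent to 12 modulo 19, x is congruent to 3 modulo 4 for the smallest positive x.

31

Since 4·5 ≡ 1 (mod 19), take x = 3 + 4·((12−3)·5 mod 19) = 3 + 4·7 = 31.
Check: 31 mod 19 = 12, 31 mod 4 = 3.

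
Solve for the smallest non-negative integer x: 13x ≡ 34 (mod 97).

25

The inverse of 13 mod 97 is 15 (since 13·15 = 195 ≡ 1).
So x ≡ 15·34 = 510 ≡ 25 (mod 97).
Check: 13·25 = 325 = 3·97 + 34.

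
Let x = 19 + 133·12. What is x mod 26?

3

133·12 = 1596.
1596 = 61·26 + 10, so 1596 mod 26 = 10.
(19 + 10) mod 26 = 3.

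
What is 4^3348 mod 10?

6

Last digits of 4^n: 4, 6 (period 2).
3348 leaves remainder 0 on division by 2, so 4^3348 ends in 6.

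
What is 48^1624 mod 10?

6

Last digits of 8^n: 8, 4, 2, 6 (period 4).
1624 leaves remainder 0 on division by 4, so 48^1624 ends in 6.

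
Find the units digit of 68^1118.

4

Powers of 8 mod 10 repeat with period 4: 8, 4, 2, 6.
1118 mod 4 = 2, so the last digit matches 8^2 = 4.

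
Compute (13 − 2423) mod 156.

2423 − 15·156 = 83, so 2423 ≡ 83 (mod 156).
(13 − 83) mod 156 = 86.

86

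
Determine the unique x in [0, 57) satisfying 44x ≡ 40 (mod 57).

The inverse of 44 mod 57 is 35 (since 44·35 = 1540 ≡ 1).
So x ≡ 35·40 = 1400 ≡ 32 (mod 57).

32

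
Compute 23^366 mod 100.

89

Successive squares of 23 mod 100: 23^1≡23, 23^2≡29, 23^4≡41, 23^8≡81, 23^16≡61, 23^32≡21, 23^64≡41, 23^128≡81, 23^256≡61.
366 = 2 + 4 + 8 + 32 + 64 + 256, so 23^366 ≡ 29·41·81·21·41·61 ≡ 89 (mod 100).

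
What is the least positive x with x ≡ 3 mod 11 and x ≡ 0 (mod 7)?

Since 7·8 ≡ 1 (mod 11), take x = 0 + 7·((3−0)·8 mod 11) = 0 + 7·2 = 14.
Check: 14 mod 11 = 3, 14 mod 7 = 0.

14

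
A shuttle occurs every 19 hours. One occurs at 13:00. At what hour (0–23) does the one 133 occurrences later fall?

20

133·19 = 2527.
2527 − 105·24 = 7, so 2527 ≡ 7 (mod 24).
(13 + 7) mod 24 = 20.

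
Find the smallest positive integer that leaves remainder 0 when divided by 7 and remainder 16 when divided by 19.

x ≡ 0 (mod 7) gives x ∈ {0, 7, 14, 21, 28, 35}.
The first of these with x mod 19 = 16 is 35.

35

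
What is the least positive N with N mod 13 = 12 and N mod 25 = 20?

220

x ≡ 12 (mod 13) gives x ∈ {12, 25, 38, 51, 64, 77, 90, 103, …}.
The first of these with x mod 25 = 20 is 220.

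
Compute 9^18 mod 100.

Successive squares of 9 mod 100: 9^1≡9, 9^2≡81, 9^4≡61, 9^8≡21, 9^16≡41.
18 = 2 + 16, so 9^18 ≡ 81·41 ≡ 21 (mod 100).

21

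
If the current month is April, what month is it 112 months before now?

December

112 = 9·12 + 4, so 112 mod 12 = 4.
April − 4 months → December.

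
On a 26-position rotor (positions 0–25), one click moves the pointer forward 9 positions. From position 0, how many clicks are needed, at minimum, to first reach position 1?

3

9·3 = 27 = 1·26 + 1, so 9⁻¹ ≡ 3 (mod 26).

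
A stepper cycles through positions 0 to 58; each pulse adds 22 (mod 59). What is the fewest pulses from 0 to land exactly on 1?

51

22·51 = 1122 = 19·59 + 1, so 22⁻¹ ≡ 51 (mod 59).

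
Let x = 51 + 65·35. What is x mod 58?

65·35 = 2275.
Dividing 2275 by 58 gives quotient 39 and remainder 13.
(51 + 13) mod 58 = 6.

6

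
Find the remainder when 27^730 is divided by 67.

64

By repeated squaring mod 67: 27^1≡27, 27^2≡59, 27^4≡64, 27^8≡9, 27^16≡14, 27^32≡62, 27^64≡25, 27^128≡22, 27^256≡15, 27^512≡24.
730 = 2 + 8 + 16 + 64 + 128 + 512, so 27^730 ≡ 59·9·14·25·22·24 ≡ 64 (mod 67).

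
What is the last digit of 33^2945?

3

Powers of 3 mod 10 repeat with period 4: 3, 9, 7, 1.
2945 leaves remainder 1 on division by 4, so 33^2945 ends in 3.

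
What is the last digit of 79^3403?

Powers of 9 mod 10 repeat with period 2: 9, 1.
3403 mod 2 = 1, so the last digit matches 9^1 = 9.

9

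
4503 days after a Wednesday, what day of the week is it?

Friday

4503 = 643·7 + 2, so 4503 mod 7 = 2.
Wednesday + 2 days → Friday.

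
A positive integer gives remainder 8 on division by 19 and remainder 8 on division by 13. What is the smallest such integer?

x ≡ 8 (mod 13) gives x ∈ {8}.
The first of these with x mod 19 = 8 is 8.

8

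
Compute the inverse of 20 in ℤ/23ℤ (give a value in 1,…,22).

15

23 = 1·20 + 3
20 = 6·3 + 2
3 = 1·2 + 1
2 = 2·1 + 0
Back-substituting gives 20·15 ≡ 1 (mod 23).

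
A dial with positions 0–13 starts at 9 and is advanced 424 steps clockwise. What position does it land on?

424 − 30·14 = 4, so 424 ≡ 4 (mod 14).
(9 + 4) mod 14 = 13.

13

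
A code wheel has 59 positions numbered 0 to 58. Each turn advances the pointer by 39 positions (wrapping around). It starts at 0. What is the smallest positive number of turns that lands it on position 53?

18

The inverse of 39 mod 59 is 56 (since 39·56 = 2184 ≡ 1).
Multiplying both sides by 56: x ≡ 56·53 = 2968 ≡ 18 (mod 59).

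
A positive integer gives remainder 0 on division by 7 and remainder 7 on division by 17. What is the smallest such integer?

7

Since 17·5 ≡ 1 (mod 7), take x = 7 + 17·((0−7)·5 mod 7) = 7 + 17·0 = 7.
Check: 7 mod 7 = 0, 7 mod 17 = 7.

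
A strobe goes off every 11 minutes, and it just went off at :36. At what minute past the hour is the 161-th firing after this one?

7

161·11 = 1771.
1771 mod 60 = 31 (since 29·60 = 1740).
(36 + 31) mod 60 = 7.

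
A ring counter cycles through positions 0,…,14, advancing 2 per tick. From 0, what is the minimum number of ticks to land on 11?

13

The inverse of 2 mod 15 is 8 (since 2·8 = 16 ≡ 1).
So x ≡ 8·11 = 88 ≡ 13 (mod 15).
Check: 2·13 = 26 = 1·15 + 11.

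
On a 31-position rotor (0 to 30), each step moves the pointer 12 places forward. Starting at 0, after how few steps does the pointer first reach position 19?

30

The inverse of 12 mod 31 is 13 (since 12·13 = 156 ≡ 1).
So x ≡ 13·19 = 247 ≡ 30 (mod 31).
Check: 12·30 = 360 = 11·31 + 19.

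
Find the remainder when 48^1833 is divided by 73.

Square-and-reduce mod 73: 48^1≡48, 48^2≡41, 48^4≡2, 48^8≡4, 48^16≡16, 48^32≡37, 48^64≡55, 48^128≡32, 48^256≡2, 48^512≡4, 48^1024≡16.
Since 1833 = 1 + 8 + 32 + 256 + 512 + 1024 in binary, 48^1833 ≡ 48·4·37·2·4·16 ≡ 24 (mod 73).

24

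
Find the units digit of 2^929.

Powers of 2 mod 10 repeat with period 4: 2, 4, 8, 6.
929 leaves remainder 1 on division by 4, so 2^929 ends in 2.

2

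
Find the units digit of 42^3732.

6

Last digits of 2^n: 2, 4, 8, 6 (period 4).
3732 leaves remainder 0 on division by 4, so 42^3732 ends in 6.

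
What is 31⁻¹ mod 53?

31·12 = 372 = 7·53 + 1, so 31⁻¹ ≡ 12 (mod 53).

12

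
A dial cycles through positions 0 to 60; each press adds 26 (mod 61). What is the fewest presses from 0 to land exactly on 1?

26·54 = 1404 = 23·61 + 1, so 26⁻¹ ≡ 54 (mod 61).

54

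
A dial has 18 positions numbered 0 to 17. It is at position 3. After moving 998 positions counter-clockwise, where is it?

13

998 = 55·18 + 8, so 998 mod 18 = 8.
(3 − 8) mod 18 = 13.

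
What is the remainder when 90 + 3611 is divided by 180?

3611 mod 180 = 11 (since 20·180 = 3600).
(90 + 11) mod 180 = 101.

101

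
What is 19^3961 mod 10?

The units digit of 19^n cycles with period 2: 9, 1, …
3961 leaves remainder 1 on division by 2, so 19^3961 ends in 9.

9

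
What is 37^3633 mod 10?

7

Last digits of 7^n: 7, 9, 3, 1 (period 4).
3633 mod 4 = 1, so the last digit matches 7^1 = 7.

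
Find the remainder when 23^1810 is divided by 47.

34

Successive squares of 23 mod 47: 23^1≡23, 23^2≡12, 23^4≡3, 23^8≡9, 23^16≡34, 23^32≡28, 23^64≡32, 23^128≡37, 23^256≡6, 23^512≡36, 23^1024≡27.
1810 = 2 + 16 + 256 + 512 + 1024, so 23^1810 ≡ 12·34·6·36·27 ≡ 34 (mod 47).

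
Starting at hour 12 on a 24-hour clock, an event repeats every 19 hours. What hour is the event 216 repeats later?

12

216·19 = 4104.
4104 − 171·24 = 0, so 4104 ≡ 0 (mod 24).
(12 + 0) mod 24 = 12.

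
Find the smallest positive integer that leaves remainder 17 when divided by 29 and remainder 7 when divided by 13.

x ≡ 7 (mod 13) gives x ∈ {7, 20, 33, 46}.
The first of these with x mod 29 = 17 is 46.

46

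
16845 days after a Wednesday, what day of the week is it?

16845 mod 7 = 3 (since 2406·7 = 16842).
Wednesday + 3 days → Saturday.

Saturday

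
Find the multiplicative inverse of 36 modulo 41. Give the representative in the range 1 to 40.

36·8 = 288 = 7·41 + 1, so 36⁻¹ ≡ 8 (mod 41).

8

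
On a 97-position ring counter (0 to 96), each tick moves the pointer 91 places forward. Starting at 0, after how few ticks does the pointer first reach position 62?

22

91⁻¹ ≡ 16 (mod 97) because 91·16 = 1456 = 15·97 + 1.
Multiplying both sides by 16: x ≡ 16·62 = 992 ≡ 22 (mod 97).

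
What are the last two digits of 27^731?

Square-and-reduce mod 100: 27^1≡27, 27^2≡29, 27^4≡41, 27^8≡81, 27^16≡61, 27^32≡21, 27^64≡41, 27^128≡81, 27^256≡61, 27^512≡21.
Since 731 = 1 + 2 + 8 + 16 + 64 + 128 + 512 in binary, 27^731 ≡ 27·29·81·61·41·81·21 ≡ 23 (mod 100).

23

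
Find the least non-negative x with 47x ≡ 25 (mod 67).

49

The inverse of 47 mod 67 is 10 (since 47·10 = 470 ≡ 1).
Multiplying both sides by 10: x ≡ 10·25 = 250 ≡ 49 (mod 67).
Check: 47·49 = 2303 = 34·67 + 25.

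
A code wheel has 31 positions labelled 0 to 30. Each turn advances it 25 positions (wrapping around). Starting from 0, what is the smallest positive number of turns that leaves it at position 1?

5

25·5 = 125 = 4·31 + 1, so 25⁻¹ ≡ 5 (mod 31).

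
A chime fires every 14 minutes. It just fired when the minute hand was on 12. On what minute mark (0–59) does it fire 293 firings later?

34

293·14 = 4102.
Dividing 4102 by 60 gives quotient 68 and remainder 22.
(12 + 22) mod 60 = 34.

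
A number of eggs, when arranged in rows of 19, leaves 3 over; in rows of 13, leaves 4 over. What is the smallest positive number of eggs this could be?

x ≡ 4 (mod 13) gives x ∈ {4, 17, 30, 43, 56, 69, 82, 95, …}.
The first of these with x mod 19 = 3 is 212.

212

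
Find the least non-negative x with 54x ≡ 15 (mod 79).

54⁻¹ ≡ 60 (mod 79) because 54·60 = 3240 = 41·79 + 1.
Multiplying both sides by 60: x ≡ 60·15 = 900 ≡ 31 (mod 79).
Check: 54·31 = 1674 = 21·79 + 15.

31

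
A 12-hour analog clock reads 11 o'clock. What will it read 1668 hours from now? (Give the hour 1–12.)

11

1668 − 139·12 = 0, so 1668 ≡ 0 (mod 12).
11 + 0 → 11 on a 12-hour dial.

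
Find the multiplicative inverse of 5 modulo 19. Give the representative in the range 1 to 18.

19 = 3·5 + 4
5 = 1·4 + 1
4 = 4·1 + 0
Back-substituting gives 5·4 ≡ 1 (mod 19).

4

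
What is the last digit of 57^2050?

Powers of 7 mod 10 repeat with period 4: 7, 9, 3, 1.
2050 leaves remainder 2 on division by 4, so 57^2050 ends in 9.

9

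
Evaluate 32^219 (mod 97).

Square-and-reduce mod 97: 32^1≡32, 32^2≡54, 32^4≡6, 32^8≡36, 32^16≡35, 32^32≡61, 32^64≡35, 32^128≡61.
Since 219 = 1 + 2 + 8 + 16 + 64 + 128 in binary, 32^219 ≡ 32·54·36·35·35·61 ≡ 18 (mod 97).

18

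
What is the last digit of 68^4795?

2

The units digit of 68^n cycles with period 4: 8, 4, 2, 6, …
4795 mod 4 = 3, so the last digit matches 8^3 = 2.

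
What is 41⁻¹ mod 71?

71 = 1·41 + 30
41 = 1·30 + 11
30 = 2·11 + 8
11 = 1·8 + 3
8 = 2·3 + 2
3 = 1·2 + 1
2 = 2·1 + 0
Back-substituting gives 41·26 ≡ 1 (mod 71).

26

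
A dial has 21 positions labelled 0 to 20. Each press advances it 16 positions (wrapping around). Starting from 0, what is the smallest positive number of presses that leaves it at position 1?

4

21 = 1·16 + 5
16 = 3·5 + 1
5 = 5·1 + 0
Back-substituting gives 16·4 ≡ 1 (mod 21).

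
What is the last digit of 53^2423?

The units digit of 53^n cycles with period 4: 3, 9, 7, 1, …
2423 mod 4 = 3, so the last digit matches 3^3 = 7.

7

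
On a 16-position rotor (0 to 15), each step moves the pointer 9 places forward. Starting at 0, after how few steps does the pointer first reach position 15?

The inverse of 9 mod 16 is 9 (since 9·9 = 81 ≡ 1).
Multiplying both sides by 9: x ≡ 9·15 = 135 ≡ 7 (mod 16).
Check: 9·7 = 63 = 3·16 + 15.

7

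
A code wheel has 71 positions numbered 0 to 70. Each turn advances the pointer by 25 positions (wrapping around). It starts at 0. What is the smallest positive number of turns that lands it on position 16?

The inverse of 25 mod 71 is 54 (since 25·54 = 1350 ≡ 1).
So x ≡ 54·16 = 864 ≡ 12 (mod 71).
Check: 25·12 = 300 = 4·71 + 16.

12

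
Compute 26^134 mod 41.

Square-and-reduce mod 41: 26^1≡26, 26^2≡20, 26^4≡31, 26^8≡18, 26^16≡37, 26^32≡16, 26^64≡10, 26^128≡18.
Since 134 = 2 + 4 + 128 in binary, 26^134 ≡ 20·31·18 ≡ 8 (mod 41).

8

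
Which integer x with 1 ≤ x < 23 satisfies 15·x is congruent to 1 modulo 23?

20

15·20 = 300 = 13·23 + 1, so 15⁻¹ ≡ 20 (mod 23).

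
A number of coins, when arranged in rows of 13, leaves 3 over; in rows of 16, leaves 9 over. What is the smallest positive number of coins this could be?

x ≡ 3 (mod 13) gives x ∈ {3, 16, 29, 42, 55, 68, 81, 94, …}.
The first of these with x mod 16 = 9 is 185.

185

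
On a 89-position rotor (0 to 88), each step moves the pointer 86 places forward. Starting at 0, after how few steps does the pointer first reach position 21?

82

The inverse of 86 mod 89 is 59 (since 86·59 = 5074 ≡ 1).
Multiplying both sides by 59: x ≡ 59·21 = 1239 ≡ 82 (mod 89).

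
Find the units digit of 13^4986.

The units digit of 13^n cycles with period 4: 3, 9, 7, 1, …
4986 leaves remainder 2 on division by 4, so 13^4986 ends in 9.

9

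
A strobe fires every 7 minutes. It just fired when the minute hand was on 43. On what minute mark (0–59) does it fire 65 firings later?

18

65·7 = 455.
455 − 7·60 = 35, so 455 ≡ 35 (mod 60).
(43 + 35) mod 60 = 18.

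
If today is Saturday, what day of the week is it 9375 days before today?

9375 = 1339·7 + 2, so 9375 mod 7 = 2.
Saturday − 2 days → Thursday.

Thursday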